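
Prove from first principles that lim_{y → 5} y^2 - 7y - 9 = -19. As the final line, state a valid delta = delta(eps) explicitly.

Let eps > 0. We want delta > 0 such that 0 < |y − 5| < delta implies |(y^2 - 7y - 9) + 19| < eps.
(y^2 - 7y - 9) + 19 = y^2 - 7y + 10 = (y − 5)(y - 2).
So |(y^2 - 7y - 9) + 19| = |y − 5|·|y - 2|.
Assume first that |y − 5| < 1, so |y| < 6. Then |y - 2| ≤ 6 + 2 = 8.
Hence |(y^2 - 7y - 9) + 19| ≤ 8|y − 5| < eps provided |y − 5| < eps/8.
Choosing delta = min(1, eps/8) ensures both conditions, hence |(y^2 - 7y - 9) + 19| < eps.

delta = min(1, eps/8)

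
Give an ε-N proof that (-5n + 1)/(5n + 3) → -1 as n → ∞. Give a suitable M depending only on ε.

M = (4/5)/ε

Fix ε > 0. For n ≥ 1, |(-5n + 1)/(5n + 3) + 1| = |20|/(5(5n + 3)) = 20/(5(5n + 3)).
Since 5n + 3 ≥ 5n for n ≥ 1, this is ≤ 20/(5·5n) = (4/5)/n.
So |(-5n + 1)/(5n + 3) + 1| < ε whenever n > (4/5)/ε.
Take M = (4/5)/ε. If n > M then |(-5n + 1)/(5n + 3) + 1| ≤ (4/5)/n < ε.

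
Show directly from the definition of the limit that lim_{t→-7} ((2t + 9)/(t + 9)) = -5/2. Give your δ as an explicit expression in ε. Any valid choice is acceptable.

Fix ε > 0. We want δ > 0 with 0 < |t + 7| < δ ⇒ |(2t + 9)/(t + 9) + 5/2| < ε.
Combining over a common denominator, (2t + 9)/(t + 9) + 5/2 = [(2t + 9)·2 − (-5)·(t + 9)] / [2·(t + 9)] = 9(t + 7) / (2(t + 9)).
So |(2t + 9)/(t + 9) + 5/2| = 9|t + 7| / (2·|t + 9|).
Require δ ≤ 1, so |t + 9| ≥ |2| − |t + 7| > 2 − 1 = 1.
Hence |(2t + 9)/(t + 9) + 5/2| < 9|t + 7|/(2·1) = (9/2)|t + 7|, which is < ε once |t + 7| < (2/9)ε.
Take δ = min(1, (2/9)ε). Then 0 < |t + 7| < δ forces both bounds, so |(2t + 9)/(t + 9) + 5/2| < ε.

δ = min(1, (2/9)ε)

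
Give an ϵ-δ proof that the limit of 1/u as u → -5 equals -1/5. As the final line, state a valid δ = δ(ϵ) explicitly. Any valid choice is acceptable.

Let ϵ > 0. We seek δ > 0 such that 0 < |u + 5| < δ implies |1/u + 1/5| < ϵ.
|1/u + 1/5| = |-5 − u|/(5·|u|) = |u + 5|/(5|u|).
Require δ ≤ 5/2 so that |u| > 5 − 5/2 = 5/2, hence 5|u| > 25/2.
Then |1/u + 1/5| < |u + 5|/(25/2), which is < ϵ when |u + 5| < (25/2)ϵ.
Take δ = min(5/2, (25/2)ϵ). Then 0 < |u + 5| < δ gives both |u + 5| < 5/2 and |u + 5| < (25/2)ϵ, so |1/u + 1/5| < ϵ.

δ = min(5/2, (25/2)ϵ)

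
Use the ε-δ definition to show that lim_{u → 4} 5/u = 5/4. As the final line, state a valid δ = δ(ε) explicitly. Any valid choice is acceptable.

δ = min(2, (8/5)ε)

Let ε > 0. We seek δ > 0 such that 0 < |u − 4| < δ implies |5/u − (5/4)| < ε.
|5/u − (5/4)| = 5·|4 − u|/(4·|u|) = 5|u − 4|/(4|u|).
Require δ ≤ 2 so that |u| > 4 − 2 = 2, hence 4|u| > 8.
Then |5/u − (5/4)| < 5|u − 4|/8, which is < ε when |u − 4| < (8/5)ε.
Take δ = min(2, (8/5)ε). Then 0 < |u − 4| < δ gives both |u − 4| < 2 and |u − 4| < (8/5)ε, so |5/u − (5/4)| < ε.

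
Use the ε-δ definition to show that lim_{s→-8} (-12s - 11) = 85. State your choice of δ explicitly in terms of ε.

δ = ε/12

Let ε > 0 be given. We need δ > 0 so that 0 < |s + 8| < δ implies |(-12s - 11) − 85| < ε.
|(-12s - 11) − 85| = |-12s - 96| = 12|s + 8|.
Thus it suffices that |s + 8| < ε/12.
Take δ = ε/12. If 0 < |s + 8| < δ then |(-12s - 11) − 85| = 12|s + 8| < 12·(ε/12) = ε.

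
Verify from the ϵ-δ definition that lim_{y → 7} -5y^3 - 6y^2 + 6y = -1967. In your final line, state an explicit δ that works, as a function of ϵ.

Let ϵ > 0 be given. We want δ > 0 such that 0 < |y − 7| < δ implies |(-5y^3 - 6y^2 + 6y) + 1967| < ϵ.
(-5y^3 - 6y^2 + 6y) + 1967 = -5y^3 - 6y^2 + 6y + 1967 = (y − 7)(-5y^2 - 41y - 281).
So |(-5y^3 - 6y^2 + 6y) + 1967| = |y − 7|·|-5y^2 - 41y - 281|.
Assume first that |y − 7| < 1, so |y| < 8. Then |-5y^2 - 41y - 281| ≤ 5·8^2 + 41·8 + 281 = 929.
Hence |(-5y^3 - 6y^2 + 6y) + 1967| ≤ 929|y − 7| < ϵ provided |y − 7| < ϵ/929.
Choosing δ = min(1, ϵ/929) ensures both conditions, hence |(-5y^3 - 6y^2 + 6y) + 1967| < ϵ.

δ = min(1, ϵ/929)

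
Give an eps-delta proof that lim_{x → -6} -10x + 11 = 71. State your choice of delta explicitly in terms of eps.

delta = eps/10

Let eps > 0. We need delta > 0 so that 0 < |x + 6| < delta implies |(-10x + 11) − 71| < eps.
|(-10x + 11) − 71| = |-10x - 60| = 10|x + 6|.
So 10|x + 6| < eps exactly when |x + 6| < eps/10.
Choosing delta = eps/10 gives |(-10x + 11) − 71| = 10|x + 6| < eps whenever |x + 6| < delta.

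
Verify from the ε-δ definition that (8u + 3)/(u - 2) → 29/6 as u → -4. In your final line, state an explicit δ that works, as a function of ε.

Let ε > 0 be given. We want δ > 0 with 0 < |u + 4| < δ ⇒ |(8u + 3)/(u - 2) − (29/6)| < ε.
Combining over a common denominator, (8u + 3)/(u - 2) − (29/6) = [(8u + 3)·(-6) − (-29)·(u - 2)] / [(-6)·(u - 2)] = -19(u + 4) / ((-6)(u - 2)).
So |(8u + 3)/(u - 2) − (29/6)| = 19|u + 4| / (6·|u − 2|).
Restrict δ ≤ 3. Then |u + 4| < 3 gives |u − 2| = |(u + 4) + (-6)| ≥ 6 − 3 = 3.
Hence |(8u + 3)/(u - 2) − (29/6)| < 19|u + 4|/(6·3) = (19/18)|u + 4|, which is < ε once |u + 4| < (18/19)ε.
Take δ = min(3, (18/19)ε). Then 0 < |u + 4| < δ forces both bounds, so |(8u + 3)/(u - 2) − (29/6)| < ε.

δ = min(3, (18/19)ε)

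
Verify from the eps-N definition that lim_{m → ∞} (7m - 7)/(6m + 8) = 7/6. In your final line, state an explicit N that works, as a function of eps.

Fix eps > 0. For m ≥ 1, |(7m - 7)/(6m + 8) − (7/6)| = |-98|/(6(6m + 8)) = 98/(6(6m + 8)).
Since 6m + 8 ≥ 6m for m ≥ 1, this is ≤ 98/(6·6m) = (49/18)/m.
So |(7m - 7)/(6m + 8) − (7/6)| < eps whenever m > (49/18)/eps.
Take N = (49/18)/eps. If m > N then |(7m - 7)/(6m + 8) − (7/6)| ≤ (49/18)/m < eps.

N = (49/18)/eps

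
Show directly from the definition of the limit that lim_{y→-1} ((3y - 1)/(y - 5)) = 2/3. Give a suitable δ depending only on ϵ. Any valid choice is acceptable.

δ = min(3, (9/7)ϵ)

Suppose ϵ > 0. We want δ > 0 with 0 < |y + 1| < δ ⇒ |(3y - 1)/(y - 5) − (2/3)| < ϵ.
Combining over a common denominator, (3y - 1)/(y - 5) − (2/3) = [(3y - 1)·(-6) − (-4)·(y - 5)] / [(-6)·(y - 5)] = -14(y + 1) / ((-6)(y - 5)).
So |(3y - 1)/(y - 5) − (2/3)| = 14|y + 1| / (6·|y − 5|).
Require δ ≤ 3, so |y − 5| ≥ |-6| − |y + 1| > 6 − 3 = 3.
Hence |(3y - 1)/(y - 5) − (2/3)| < 14|y + 1|/(6·3) = (7/9)|y + 1|, which is < ϵ once |y + 1| < (9/7)ϵ.
Take δ = min(3, (9/7)ϵ). Then 0 < |y + 1| < δ forces both bounds, so |(3y - 1)/(y - 5) − (2/3)| < ϵ.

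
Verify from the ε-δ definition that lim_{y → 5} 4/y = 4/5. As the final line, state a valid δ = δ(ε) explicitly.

Fix ε > 0. We seek δ > 0 such that 0 < |y − 5| < δ implies |4/y − (4/5)| < ε.
|4/y − (4/5)| = 4·|5 − y|/(5·|y|) = 4|y − 5|/(5|y|).
Require δ ≤ 5/2 so that |y| > 5 − 5/2 = 5/2, hence 5|y| > 25/2.
Then |4/y − (4/5)| < 4|y − 5|/(25/2), which is < ε when |y − 5| < (25/8)ε.
Take δ = min(5/2, (25/8)ε). Then 0 < |y − 5| < δ gives both |y − 5| < 5/2 and |y − 5| < (25/8)ε, so |4/y − (4/5)| < ε.

δ = min(5/2, (25/8)ε)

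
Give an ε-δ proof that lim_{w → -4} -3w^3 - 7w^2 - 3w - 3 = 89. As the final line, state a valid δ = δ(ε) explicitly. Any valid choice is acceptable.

δ = min(1, ε/123)

Fix ε > 0. We want δ > 0 such that 0 < |w + 4| < δ implies |(-3w^3 - 7w^2 - 3w - 3) − 89| < ε.
(-3w^3 - 7w^2 - 3w - 3) − 89 = -3w^3 - 7w^2 - 3w - 92 = (w + 4)(-3w^2 + 5w - 23).
So |(-3w^3 - 7w^2 - 3w - 3) − 89| = |w + 4|·|-3w^2 + 5w - 23|.
Require δ ≤ 1. Then |w + 4| < 1 gives |w| < 5, and by the triangle inequality |-3w^2 + 5w - 23| ≤ 3·5^2 + 5·5 + 23 = 123.
Hence |(-3w^3 - 7w^2 - 3w - 3) − 89| ≤ 123|w + 4| < ε provided |w + 4| < ε/123.
Choosing δ = min(1, ε/123) ensures both conditions, hence |(-3w^3 - 7w^2 - 3w - 3) − 89| < ε.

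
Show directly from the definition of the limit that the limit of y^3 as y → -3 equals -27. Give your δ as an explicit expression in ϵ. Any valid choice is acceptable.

δ = min(1, ϵ/37)

Let ϵ > 0 be given. We seek δ > 0 with 0 < |y + 3| < δ ⇒ |y^3 + 27| < ϵ.
Factor: y^3 + 27 = (y + 3)(y^2 - 3y + 9), so |y^3 + 27| = |y + 3|·|y^2 - 3y + 9|.
Impose δ ≤ 1 so that |y| < 4; then |y^2 - 3y + 9| ≤ 37.
Hence |y^3 + 27| ≤ 37|y + 3|, which is < ϵ once |y + 3| < ϵ/37.
Take δ = min(1, ϵ/37). If 0 < |y + 3| < δ then both bounds hold and |y^3 + 27| ≤ 37|y + 3| < 37·(ϵ/37) = ϵ.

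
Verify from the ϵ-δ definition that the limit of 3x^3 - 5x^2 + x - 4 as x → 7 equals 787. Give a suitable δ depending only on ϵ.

δ = min(1, ϵ/433)

Let ϵ > 0. We want δ > 0 such that 0 < |x − 7| < δ implies |(3x^3 - 5x^2 + x - 4) − 787| < ϵ.
(3x^3 - 5x^2 + x - 4) − 787 = 3x^3 - 5x^2 + x - 791 = (x − 7)(3x^2 + 16x + 113).
So |(3x^3 - 5x^2 + x - 4) − 787| = |x − 7|·|3x^2 + 16x + 113|.
Assume first that |x − 7| < 1, so |x| < 8. Then |3x^2 + 16x + 113| ≤ 3·8^2 + 16·8 + 113 = 433.
Hence |(3x^3 - 5x^2 + x - 4) − 787| ≤ 433|x − 7| < ϵ provided |x − 7| < ϵ/433.
Take δ = min(1, ϵ/433). Then 0 < |x − 7| < δ gives both |x − 7| < 1 and |x − 7| < ϵ/433, so |(3x^3 - 5x^2 + x - 4) − 787| < ϵ.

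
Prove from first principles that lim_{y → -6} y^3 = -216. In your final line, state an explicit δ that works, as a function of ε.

Let ε > 0 be given. We seek δ > 0 with 0 < |y + 6| < δ ⇒ |y^3 + 216| < ε.
Factor: y^3 + 216 = (y + 6)(y^2 - 6y + 36), so |y^3 + 216| = |y + 6|·|y^2 - 6y + 36|.
Impose δ ≤ 1 so that |y| < 7; then |y^2 - 6y + 36| ≤ 127.
Hence |y^3 + 216| ≤ 127|y + 6|, which is < ε once |y + 6| < ε/127.
Take δ = min(1, ε/127). If 0 < |y + 6| < δ then both bounds hold and |y^3 + 216| ≤ 127|y + 6| < 127·(ε/127) = ε.

δ = min(1, ε/127)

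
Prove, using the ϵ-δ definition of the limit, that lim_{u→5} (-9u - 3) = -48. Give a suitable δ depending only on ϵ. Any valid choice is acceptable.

Let ϵ > 0. We need δ > 0 so that 0 < |u − 5| < δ implies |(-9u - 3) + 48| < ϵ.
Since (-9u - 3) + 48 = -9(u − 5), we have |(-9u - 3) + 48| = 9|u − 5|.
Thus it suffices that |u − 5| < ϵ/9.
Choosing δ = ϵ/9 gives |(-9u - 3) + 48| = 9|u − 5| < ϵ whenever |u − 5| < δ.

δ = ϵ/9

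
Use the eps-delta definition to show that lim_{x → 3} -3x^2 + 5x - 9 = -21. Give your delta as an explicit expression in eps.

delta = min(1, eps/16)

Fix eps > 0. We want delta > 0 such that 0 < |x − 3| < delta implies |(-3x^2 + 5x - 9) + 21| < eps.
(-3x^2 + 5x - 9) + 21 = -3x^2 + 5x + 12 = (x − 3)(-3x - 4).
So |(-3x^2 + 5x - 9) + 21| = |x − 3|·|-3x - 4|.
Require delta ≤ 1. Then |x − 3| < 1 gives |x| < 4, and by the triangle inequality |-3x - 4| ≤ 3·4 + 4 = 16.
Hence |(-3x^2 + 5x - 9) + 21| ≤ 16|x − 3| < eps provided |x − 3| < eps/16.
Choosing delta = min(1, eps/16) ensures both conditions, hence |(-3x^2 + 5x - 9) + 21| < eps.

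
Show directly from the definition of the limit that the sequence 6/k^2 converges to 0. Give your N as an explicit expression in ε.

Let ε > 0. For k ≥ 1, |6/k^2 − 0| = 6/k^2.
6/k^2 < ε ⇔ k^2 > 6/ε ⇔ k > (6/ε)^{1/2}.
Take N = (6/ε)^{1/2}. Then k > N implies 6/k^2 < ε.

N = (6/ε)^{1/2}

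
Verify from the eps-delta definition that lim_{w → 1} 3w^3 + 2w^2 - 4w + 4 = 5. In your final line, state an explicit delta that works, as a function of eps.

delta = min(1, eps/23)

Fix eps > 0. We want delta > 0 such that 0 < |w − 1| < delta implies |(3w^3 + 2w^2 - 4w + 4) − 5| < eps.
(3w^3 + 2w^2 - 4w + 4) − 5 = 3w^3 + 2w^2 - 4w - 1 = (w − 1)(3w^2 + 5w + 1).
So |(3w^3 + 2w^2 - 4w + 4) − 5| = |w − 1|·|3w^2 + 5w + 1|.
Assume first that |w − 1| < 1, so |w| < 2. Then |3w^2 + 5w + 1| ≤ 3·2^2 + 5·2 + 1 = 23.
Hence |(3w^3 + 2w^2 - 4w + 4) − 5| ≤ 23|w − 1| < eps provided |w − 1| < eps/23.
Take delta = min(1, eps/23). Then 0 < |w − 1| < delta gives both |w − 1| < 1 and |w − 1| < eps/23, so |(3w^3 + 2w^2 - 4w + 4) − 5| < eps.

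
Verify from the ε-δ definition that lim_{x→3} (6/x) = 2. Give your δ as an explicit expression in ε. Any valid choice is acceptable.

δ = min(3/2, (3/4)ε)

Let ε > 0. We seek δ > 0 such that 0 < |x − 3| < δ implies |6/x − 2| < ε.
|6/x − 2| = 6·|3 − x|/(3·|x|) = 6|x − 3|/(3|x|).
Require δ ≤ 3/2 so that |x| > 3 − 3/2 = 3/2, hence 3|x| > 9/2.
Then |6/x − 2| < 6|x − 3|/(9/2), which is < ε when |x − 3| < (3/4)ε.
Take δ = min(3/2, (3/4)ε). Then 0 < |x − 3| < δ gives both |x − 3| < 3/2 and |x − 3| < (3/4)ε, so |6/x − 2| < ε.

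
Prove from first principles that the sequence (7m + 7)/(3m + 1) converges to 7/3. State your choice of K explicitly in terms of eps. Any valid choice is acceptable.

K = (14/9)/eps

Suppose eps > 0. For m ≥ 1, |(7m + 7)/(3m + 1) − (7/3)| = |14|/(3(3m + 1)) = 14/(3(3m + 1)).
Since 3m + 1 ≥ 3m for m ≥ 1, this is ≤ 14/(3·3m) = (14/9)/m.
So |(7m + 7)/(3m + 1) − (7/3)| < eps whenever m > (14/9)/eps.
Take K = (14/9)/eps. If m > K then |(7m + 7)/(3m + 1) − (7/3)| ≤ (14/9)/m < eps.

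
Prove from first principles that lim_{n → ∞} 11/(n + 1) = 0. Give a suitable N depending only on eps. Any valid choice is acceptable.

Suppose eps > 0. For n ≥ 1, |11/(n + 1) − 0| = 11/(n + 1) ≤ 11/n.
We need 11/n < eps, i.e. n > 11/eps.
Take N = 11/eps. If n > N then |11/(n + 1)| ≤ 11/n < eps.

N = 11/eps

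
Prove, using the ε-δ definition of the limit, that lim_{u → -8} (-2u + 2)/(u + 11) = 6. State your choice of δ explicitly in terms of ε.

Let ε > 0 be given. We want δ > 0 with 0 < |u + 8| < δ ⇒ |(-2u + 2)/(u + 11) − 6| < ε.
Combining over a common denominator, (-2u + 2)/(u + 11) − 6 = [(-2u + 2)·3 − 18·(u + 11)] / [3·(u + 11)] = -24(u + 8) / (3(u + 11)).
So |(-2u + 2)/(u + 11) − 6| = 24|u + 8| / (3·|u + 11|).
Restrict δ ≤ 3/2. Then |u + 8| < 3/2 gives |u + 11| = |(u + 8) + 3| ≥ 3 − 3/2 = 3/2.
Hence |(-2u + 2)/(u + 11) − 6| < 24|u + 8|/(3·(3/2)) = (16/3)|u + 8|, which is < ε once |u + 8| < (3/16)ε.
Take δ = min(3/2, (3/16)ε). Then 0 < |u + 8| < δ forces both bounds, so |(-2u + 2)/(u + 11) − 6| < ε.

δ = min(3/2, (3/16)ε)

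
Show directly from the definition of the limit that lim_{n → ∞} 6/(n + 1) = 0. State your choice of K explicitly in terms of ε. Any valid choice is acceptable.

K = 6/ε

Suppose ε > 0. For n ≥ 1, |6/(n + 1) − 0| = 6/(n + 1) ≤ 6/n.
We need 6/n < ε, i.e. n > 6/ε.
Take K = 6/ε. If n > K then |6/(n + 1)| ≤ 6/n < ε.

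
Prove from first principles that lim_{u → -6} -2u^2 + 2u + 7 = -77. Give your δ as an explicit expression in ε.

Fix ε > 0. We want δ > 0 such that 0 < |u + 6| < δ implies |(-2u^2 + 2u + 7) + 77| < ε.
(-2u^2 + 2u + 7) + 77 = -2u^2 + 2u + 84 = (u + 6)(-2u + 14).
So |(-2u^2 + 2u + 7) + 77| = |u + 6|·|-2u + 14|.
Assume first that |u + 6| < 1, so |u| < 7. Then |-2u + 14| ≤ 2·7 + 14 = 28.
Hence |(-2u^2 + 2u + 7) + 77| ≤ 28|u + 6| < ε provided |u + 6| < ε/28.
Choosing δ = min(1, ε/28) ensures both conditions, hence |(-2u^2 + 2u + 7) + 77| < ε.

δ = min(1, ε/28)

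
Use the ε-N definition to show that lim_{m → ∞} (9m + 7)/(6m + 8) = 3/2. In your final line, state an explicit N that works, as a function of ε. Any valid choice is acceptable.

Let ε > 0 be given. For m ≥ 1, |(9m + 7)/(6m + 8) − (3/2)| = |-30|/(6(6m + 8)) = 30/(6(6m + 8)).
Since 6m + 8 ≥ 6m for m ≥ 1, this is ≤ 30/(6·6m) = (5/6)/m.
So |(9m + 7)/(6m + 8) − (3/2)| < ε whenever m > (5/6)/ε.
Take N = (5/6)/ε. If m > N then |(9m + 7)/(6m + 8) − (3/2)| ≤ (5/6)/m < ε.

N = (5/6)/ε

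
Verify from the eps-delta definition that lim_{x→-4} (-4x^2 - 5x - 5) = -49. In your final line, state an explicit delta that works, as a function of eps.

Let eps > 0. We want delta > 0 such that 0 < |x + 4| < delta implies |(-4x^2 - 5x - 5) + 49| < eps.
(-4x^2 - 5x - 5) + 49 = -4x^2 - 5x + 44 = (x + 4)(-4x + 11).
So |(-4x^2 - 5x - 5) + 49| = |x + 4|·|-4x + 11|.
Assume first that |x + 4| < 2, so |x| < 6. Then |-4x + 11| ≤ 4·6 + 11 = 35.
Hence |(-4x^2 - 5x - 5) + 49| ≤ 35|x + 4| < eps provided |x + 4| < eps/35.
Take delta = min(2, eps/35). Then 0 < |x + 4| < delta gives both |x + 4| < 2 and |x + 4| < eps/35, so |(-4x^2 - 5x - 5) + 49| < eps.

delta = min(2, eps/35)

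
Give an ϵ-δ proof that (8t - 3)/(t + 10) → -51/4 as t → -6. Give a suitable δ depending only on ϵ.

Let ϵ > 0. We want δ > 0 with 0 < |t + 6| < δ ⇒ |(8t - 3)/(t + 10) + 51/4| < ϵ.
Combining over a common denominator, (8t - 3)/(t + 10) + 51/4 = [(8t - 3)·4 − (-51)·(t + 10)] / [4·(t + 10)] = 83(t + 6) / (4(t + 10)).
So |(8t - 3)/(t + 10) + 51/4| = 83|t + 6| / (4·|t + 10|).
Require δ ≤ 2, so |t + 10| ≥ |4| − |t + 6| > 4 − 2 = 2.
Hence |(8t - 3)/(t + 10) + 51/4| < 83|t + 6|/(4·2) = (83/8)|t + 6|, which is < ϵ once |t + 6| < (8/83)ϵ.
Take δ = min(2, (8/83)ϵ). Then 0 < |t + 6| < δ forces both bounds, so |(8t - 3)/(t + 10) + 51/4| < ϵ.

δ = min(2, (8/83)ϵ)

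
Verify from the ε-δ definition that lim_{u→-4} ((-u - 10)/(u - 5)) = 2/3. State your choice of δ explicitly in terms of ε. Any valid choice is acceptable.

δ = min(9/2, (27/10)ε)

Suppose ε > 0. We want δ > 0 with 0 < |u + 4| < δ ⇒ |(-u - 10)/(u - 5) − (2/3)| < ε.
Combining over a common denominator, (-u - 10)/(u - 5) − (2/3) = [(-u - 10)·(-9) − (-6)·(u - 5)] / [(-9)·(u - 5)] = 15(u + 4) / ((-9)(u - 5)).
So |(-u - 10)/(u - 5) − (2/3)| = 15|u + 4| / (9·|u − 5|).
Require δ ≤ 9/2, so |u − 5| ≥ |-9| − |u + 4| > 9 − 9/2 = 9/2.
Hence |(-u - 10)/(u - 5) − (2/3)| < 15|u + 4|/(9·(9/2)) = (10/27)|u + 4|, which is < ε once |u + 4| < (27/10)ε.
Take δ = min(9/2, (27/10)ε). Then 0 < |u + 4| < δ forces both bounds, so |(-u - 10)/(u - 5) − (2/3)| < ε.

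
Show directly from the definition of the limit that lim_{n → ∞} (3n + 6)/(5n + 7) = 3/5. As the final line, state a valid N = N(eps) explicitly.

N = (9/25)/eps

Fix eps > 0. For n ≥ 1, |(3n + 6)/(5n + 7) − (3/5)| = |9|/(5(5n + 7)) = 9/(5(5n + 7)).
Since 5n + 7 ≥ 5n for n ≥ 1, this is ≤ 9/(5·5n) = (9/25)/n.
So |(3n + 6)/(5n + 7) − (3/5)| < eps whenever n > (9/25)/eps.
Take N = (9/25)/eps. If n > N then |(3n + 6)/(5n + 7) − (3/5)| ≤ (9/25)/n < eps.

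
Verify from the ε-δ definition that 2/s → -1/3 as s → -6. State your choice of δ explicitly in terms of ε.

Suppose ε > 0. We seek δ > 0 such that 0 < |s + 6| < δ implies |2/s + 1/3| < ε.
|2/s + 1/3| = 2·|-6 − s|/(6·|s|) = 2|s + 6|/(6|s|).
Restrict δ ≤ 3. Then |s + 6| < 3 gives |s| > 3, so 6|s| > 18.
Then |2/s + 1/3| < 2|s + 6|/18, which is < ε when |s + 6| < 9ε.
Take δ = min(3, 9ε). Then 0 < |s + 6| < δ gives both |s + 6| < 3 and |s + 6| < 9ε, so |2/s + 1/3| < ε.

δ = min(3, 9ε)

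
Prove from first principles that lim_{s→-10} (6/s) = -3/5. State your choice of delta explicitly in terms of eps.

Suppose eps > 0. We seek delta > 0 such that 0 < |s + 10| < delta implies |6/s + 3/5| < eps.
|6/s + 3/5| = 6·|-10 − s|/(10·|s|) = 6|s + 10|/(10|s|).
Restrict delta ≤ 5. Then |s + 10| < 5 gives |s| > 5, so 10|s| > 50.
Then |6/s + 3/5| < 6|s + 10|/50, which is < eps when |s + 10| < (25/3)eps.
Take delta = min(5, (25/3)eps). Then 0 < |s + 10| < delta gives both |s + 10| < 5 and |s + 10| < (25/3)eps, so |6/s + 3/5| < eps.

delta = min(5, (25/3)eps)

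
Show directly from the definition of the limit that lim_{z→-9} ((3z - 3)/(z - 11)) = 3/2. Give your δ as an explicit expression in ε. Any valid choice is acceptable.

δ = min(10, (20/3)ε)

Let ε > 0. We want δ > 0 with 0 < |z + 9| < δ ⇒ |(3z - 3)/(z - 11) − (3/2)| < ε.
Combining over a common denominator, (3z - 3)/(z - 11) − (3/2) = [(3z - 3)·(-20) − (-30)·(z - 11)] / [(-20)·(z - 11)] = -30(z + 9) / ((-20)(z - 11)).
So |(3z - 3)/(z - 11) − (3/2)| = 30|z + 9| / (20·|z − 11|).
Require δ ≤ 10, so |z − 11| ≥ |-20| − |z + 9| > 20 − 10 = 10.
Hence |(3z - 3)/(z - 11) − (3/2)| < 30|z + 9|/(20·10) = (3/20)|z + 9|, which is < ε once |z + 9| < (20/3)ε.
Take δ = min(10, (20/3)ε). Then 0 < |z + 9| < δ forces both bounds, so |(3z - 3)/(z - 11) − (3/2)| < ε.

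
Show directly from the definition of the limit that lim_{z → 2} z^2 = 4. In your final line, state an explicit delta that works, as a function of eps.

delta = min(1, eps/5)

Suppose eps > 0. We seek delta > 0 with 0 < |z − 2| < delta ⇒ |z^2 − 4| < eps.
Factor: z^2 − 4 = (z − 2)(z + 2), so |z^2 − 4| = |z − 2|·|z + 2|.
Impose delta ≤ 1 so that |z| < 3; then |z + 2| ≤ 5.
Hence |z^2 − 4| ≤ 5|z − 2|, which is < eps once |z − 2| < eps/5.
Take delta = min(1, eps/5). If 0 < |z − 2| < delta then both bounds hold and |z^2 − 4| ≤ 5|z − 2| < 5·(eps/5) = eps.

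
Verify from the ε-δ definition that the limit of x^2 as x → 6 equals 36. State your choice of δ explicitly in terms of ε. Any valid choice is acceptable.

δ = min(2, ε/14)

Suppose ε > 0. We seek δ > 0 with 0 < |x − 6| < δ ⇒ |x^2 − 36| < ε.
Factor: x^2 − 36 = (x − 6)(x + 6), so |x^2 − 36| = |x − 6|·|x + 6|.
Impose δ ≤ 2 so that |x| < 8; then |x + 6| ≤ 14.
Hence |x^2 − 36| ≤ 14|x − 6|, which is < ε once |x − 6| < ε/14.
Take δ = min(2, ε/14). If 0 < |x − 6| < δ then both bounds hold and |x^2 − 36| ≤ 14|x − 6| < 14·(ε/14) = ε.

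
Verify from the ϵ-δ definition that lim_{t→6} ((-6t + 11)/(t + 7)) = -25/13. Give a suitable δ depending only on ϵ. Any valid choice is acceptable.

δ = min(13/2, (169/106)ϵ)

Let ϵ > 0. We want δ > 0 with 0 < |t − 6| < δ ⇒ |(-6t + 11)/(t + 7) + 25/13| < ϵ.
Combining over a common denominator, (-6t + 11)/(t + 7) + 25/13 = [(-6t + 11)·13 − (-25)·(t + 7)] / [13·(t + 7)] = -53(t − 6) / (13(t + 7)).
So |(-6t + 11)/(t + 7) + 25/13| = 53|t − 6| / (13·|t + 7|).
Require δ ≤ 13/2, so |t + 7| ≥ |13| − |t − 6| > 13 − 13/2 = 13/2.
Hence |(-6t + 11)/(t + 7) + 25/13| < 53|t − 6|/(13·(13/2)) = (106/169)|t − 6|, which is < ϵ once |t − 6| < (169/106)ϵ.
Take δ = min(13/2, (169/106)ϵ). Then 0 < |t − 6| < δ forces both bounds, so |(-6t + 11)/(t + 7) + 25/13| < ϵ.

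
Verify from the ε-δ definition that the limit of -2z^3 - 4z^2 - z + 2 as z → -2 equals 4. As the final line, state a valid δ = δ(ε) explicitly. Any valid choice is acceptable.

Fix ε > 0. We want δ > 0 such that 0 < |z + 2| < δ implies |(-2z^3 - 4z^2 - z + 2) − 4| < ε.
(-2z^3 - 4z^2 - z + 2) − 4 = -2z^3 - 4z^2 - z - 2 = (z + 2)(-2z^2 - 1).
So |(-2z^3 - 4z^2 - z + 2) − 4| = |z + 2|·|-2z^2 - 1|.
Require δ ≤ 2. Then |z + 2| < 2 gives |z| < 4, and by the triangle inequality |-2z^2 - 1| ≤ 2·4^2 + 1 = 33.
Hence |(-2z^3 - 4z^2 - z + 2) − 4| ≤ 33|z + 2| < ε provided |z + 2| < ε/33.
Choosing δ = min(2, ε/33) ensures both conditions, hence |(-2z^3 - 4z^2 - z + 2) − 4| < ε.

δ = min(2, ε/33)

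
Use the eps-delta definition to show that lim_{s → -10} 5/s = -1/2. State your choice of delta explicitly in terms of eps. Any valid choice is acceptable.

delta = min(5, 10eps)

Let eps > 0 be given. We seek delta > 0 such that 0 < |s + 10| < delta implies |5/s + 1/2| < eps.
|5/s + 1/2| = 5·|-10 − s|/(10·|s|) = 5|s + 10|/(10|s|).
Require delta ≤ 5 so that |s| > 10 − 5 = 5, hence 10|s| > 50.
Then |5/s + 1/2| < 5|s + 10|/50, which is < eps when |s + 10| < 10eps.
Take delta = min(5, 10eps). Then 0 < |s + 10| < delta gives both |s + 10| < 5 and |s + 10| < 10eps, so |5/s + 1/2| < eps.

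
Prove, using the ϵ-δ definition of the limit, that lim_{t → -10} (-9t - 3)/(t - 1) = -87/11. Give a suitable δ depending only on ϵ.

Let ϵ > 0 be given. We want δ > 0 with 0 < |t + 10| < δ ⇒ |(-9t - 3)/(t - 1) + 87/11| < ϵ.
Combining over a common denominator, (-9t - 3)/(t - 1) + 87/11 = [(-9t - 3)·(-11) − 87·(t - 1)] / [(-11)·(t - 1)] = 12(t + 10) / ((-11)(t - 1)).
So |(-9t - 3)/(t - 1) + 87/11| = 12|t + 10| / (11·|t − 1|).
Restrict δ ≤ 11/2. Then |t + 10| < 11/2 gives |t − 1| = |(t + 10) + (-11)| ≥ 11 − 11/2 = 11/2.
Hence |(-9t - 3)/(t - 1) + 87/11| < 12|t + 10|/(11·(11/2)) = (24/121)|t + 10|, which is < ϵ once |t + 10| < (121/24)ϵ.
Take δ = min(11/2, (121/24)ϵ). Then 0 < |t + 10| < δ forces both bounds, so |(-9t - 3)/(t - 1) + 87/11| < ϵ.

δ = min(11/2, (121/24)ϵ)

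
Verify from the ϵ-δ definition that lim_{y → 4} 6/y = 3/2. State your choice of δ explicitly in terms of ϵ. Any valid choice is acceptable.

Let ϵ > 0 be given. We seek δ > 0 such that 0 < |y − 4| < δ implies |6/y − (3/2)| < ϵ.
|6/y − (3/2)| = 6·|4 − y|/(4·|y|) = 6|y − 4|/(4|y|).
Restrict δ ≤ 2. Then |y − 4| < 2 gives |y| > 2, so 4|y| > 8.
Then |6/y − (3/2)| < 6|y − 4|/8, which is < ϵ when |y − 4| < (4/3)ϵ.
Take δ = min(2, (4/3)ϵ). Then 0 < |y − 4| < δ gives both |y − 4| < 2 and |y − 4| < (4/3)ϵ, so |6/y − (3/2)| < ϵ.

δ = min(2, (4/3)ϵ)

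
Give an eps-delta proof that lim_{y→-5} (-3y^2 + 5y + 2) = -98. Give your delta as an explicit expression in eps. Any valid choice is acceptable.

delta = min(1, eps/38)

Fix eps > 0. We want delta > 0 such that 0 < |y + 5| < delta implies |(-3y^2 + 5y + 2) + 98| < eps.
(-3y^2 + 5y + 2) + 98 = -3y^2 + 5y + 100 = (y + 5)(-3y + 20).
So |(-3y^2 + 5y + 2) + 98| = |y + 5|·|-3y + 20|.
Assume first that |y + 5| < 1, so |y| < 6. Then |-3y + 20| ≤ 3·6 + 20 = 38.
Hence |(-3y^2 + 5y + 2) + 98| ≤ 38|y + 5| < eps provided |y + 5| < eps/38.
Choosing delta = min(1, eps/38) ensures both conditions, hence |(-3y^2 + 5y + 2) + 98| < eps.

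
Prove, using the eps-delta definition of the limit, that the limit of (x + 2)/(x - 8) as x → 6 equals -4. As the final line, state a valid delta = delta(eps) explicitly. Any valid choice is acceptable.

Suppose eps > 0. We want delta > 0 with 0 < |x − 6| < delta ⇒ |(x + 2)/(x - 8) + 4| < eps.
Combining over a common denominator, (x + 2)/(x - 8) + 4 = [(x + 2)·(-2) − 8·(x - 8)] / [(-2)·(x - 8)] = -10(x − 6) / ((-2)(x - 8)).
So |(x + 2)/(x - 8) + 4| = 10|x − 6| / (2·|x − 8|).
Restrict delta ≤ 1. Then |x − 6| < 1 gives |x − 8| = |(x − 6) + (-2)| ≥ 2 − 1 = 1.
Hence |(x + 2)/(x - 8) + 4| < 10|x − 6|/(2·1) = 5|x − 6|, which is < eps once |x − 6| < (1/5)eps.
Take delta = min(1, (1/5)eps). Then 0 < |x − 6| < delta forces both bounds, so |(x + 2)/(x - 8) + 4| < eps.

delta = min(1, (1/5)eps)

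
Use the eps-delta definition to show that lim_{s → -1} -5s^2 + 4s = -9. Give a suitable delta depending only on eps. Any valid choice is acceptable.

Let eps > 0. We want delta > 0 such that 0 < |s + 1| < delta implies |(-5s^2 + 4s) + 9| < eps.
(-5s^2 + 4s) + 9 = -5s^2 + 4s + 9 = (s + 1)(-5s + 9).
So |(-5s^2 + 4s) + 9| = |s + 1|·|-5s + 9|.
Require delta ≤ 1. Then |s + 1| < 1 gives |s| < 2, and by the triangle inequality |-5s + 9| ≤ 5·2 + 9 = 19.
Hence |(-5s^2 + 4s) + 9| ≤ 19|s + 1| < eps provided |s + 1| < eps/19.
Take delta = min(1, eps/19). Then 0 < |s + 1| < delta gives both |s + 1| < 1 and |s + 1| < eps/19, so |(-5s^2 + 4s) + 9| < eps.

delta = min(1, eps/19)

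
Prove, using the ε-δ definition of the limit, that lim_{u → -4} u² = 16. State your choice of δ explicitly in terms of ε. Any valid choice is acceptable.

δ = min(2, ε/10)

Let ε > 0 be given. We seek δ > 0 with 0 < |u + 4| < δ ⇒ |u² − 16| < ε.
Factor: u² − 16 = (u + 4)(u - 4), so |u² − 16| = |u + 4|·|u - 4|.
Restrict δ ≤ 2. Then |u + 4| < 2 gives |u| < 6, so by the triangle inequality |u - 4| ≤ 6 + 4 = 10.
Hence |u² − 16| ≤ 10|u + 4|, which is < ε once |u + 4| < ε/10.
Take δ = min(2, ε/10). If 0 < |u + 4| < δ then both bounds hold and |u² − 16| ≤ 10|u + 4| < 10·(ε/10) = ε.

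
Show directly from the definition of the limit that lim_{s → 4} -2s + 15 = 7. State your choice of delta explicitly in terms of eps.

Let eps > 0. We need delta > 0 so that 0 < |s − 4| < delta implies |(-2s + 15) − 7| < eps.
Since (-2s + 15) − 7 = -2(s − 4), we have |(-2s + 15) − 7| = 2|s − 4|.
So 2|s − 4| < eps exactly when |s − 4| < eps/2.
Choosing delta = eps/2 gives |(-2s + 15) − 7| = 2|s − 4| < eps whenever |s − 4| < delta.

delta = eps/2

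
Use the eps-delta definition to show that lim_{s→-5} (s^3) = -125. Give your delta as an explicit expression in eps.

Fix eps > 0. We seek delta > 0 with 0 < |s + 5| < delta ⇒ |s^3 + 125| < eps.
Factor: s^3 + 125 = (s + 5)(s^2 - 5s + 25), so |s^3 + 125| = |s + 5|·|s^2 - 5s + 25|.
Impose delta ≤ 1 so that |s| < 6; then |s^2 - 5s + 25| ≤ 91.
Hence |s^3 + 125| ≤ 91|s + 5|, which is < eps once |s + 5| < eps/91.
Take delta = min(1, eps/91). If 0 < |s + 5| < delta then both bounds hold and |s^3 + 125| ≤ 91|s + 5| < 91·(eps/91) = eps.

delta = min(1, eps/91)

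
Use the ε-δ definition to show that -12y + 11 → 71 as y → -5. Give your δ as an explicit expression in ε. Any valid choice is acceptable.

Fix ε > 0. We need δ > 0 so that 0 < |y + 5| < δ implies |(-12y + 11) − 71| < ε.
Since (-12y + 11) − 71 = -12(y + 5), we have |(-12y + 11) − 71| = 12|y + 5|.
Thus it suffices that |y + 5| < ε/12.
Take δ = ε/12. If 0 < |y + 5| < δ then |(-12y + 11) − 71| = 12|y + 5| < 12·(ε/12) = ε.

δ = ε/12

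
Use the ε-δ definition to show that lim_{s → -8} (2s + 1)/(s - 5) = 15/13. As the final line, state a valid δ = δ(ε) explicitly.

δ = min(13/2, (169/22)ε)

Let ε > 0 be given. We want δ > 0 with 0 < |s + 8| < δ ⇒ |(2s + 1)/(s - 5) − (15/13)| < ε.
Combining over a common denominator, (2s + 1)/(s - 5) − (15/13) = [(2s + 1)·(-13) − (-15)·(s - 5)] / [(-13)·(s - 5)] = -11(s + 8) / ((-13)(s - 5)).
So |(2s + 1)/(s - 5) − (15/13)| = 11|s + 8| / (13·|s − 5|).
Require δ ≤ 13/2, so |s − 5| ≥ |-13| − |s + 8| > 13 − 13/2 = 13/2.
Hence |(2s + 1)/(s - 5) − (15/13)| < 11|s + 8|/(13·(13/2)) = (22/169)|s + 8|, which is < ε once |s + 8| < (169/22)ε.
Take δ = min(13/2, (169/22)ε). Then 0 < |s + 8| < δ forces both bounds, so |(2s + 1)/(s - 5) − (15/13)| < ε.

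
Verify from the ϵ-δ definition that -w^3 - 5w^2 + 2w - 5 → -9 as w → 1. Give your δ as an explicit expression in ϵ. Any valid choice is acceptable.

δ = min(1, ϵ/20)

Suppose ϵ > 0. We want δ > 0 such that 0 < |w − 1| < δ implies |(-w^3 - 5w^2 + 2w - 5) + 9| < ϵ.
(-w^3 - 5w^2 + 2w - 5) + 9 = -w^3 - 5w^2 + 2w + 4 = (w − 1)(-w^2 - 6w - 4).
So |(-w^3 - 5w^2 + 2w - 5) + 9| = |w − 1|·|-w^2 - 6w - 4|.
Require δ ≤ 1. Then |w − 1| < 1 gives |w| < 2, and by the triangle inequality |-w^2 - 6w - 4| ≤ 2^2 + 6·2 + 4 = 20.
Hence |(-w^3 - 5w^2 + 2w - 5) + 9| ≤ 20|w − 1| < ϵ provided |w − 1| < ϵ/20.
Take δ = min(1, ϵ/20). Then 0 < |w − 1| < δ gives both |w − 1| < 1 and |w − 1| < ϵ/20, so |(-w^3 - 5w^2 + 2w - 5) + 9| < ϵ.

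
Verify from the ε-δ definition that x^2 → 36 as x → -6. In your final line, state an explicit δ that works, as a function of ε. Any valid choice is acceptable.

δ = min(1, ε/13)

Let ε > 0 be given. We seek δ > 0 with 0 < |x + 6| < δ ⇒ |x^2 − 36| < ε.
Factor: x^2 − 36 = (x + 6)(x - 6), so |x^2 − 36| = |x + 6|·|x - 6|.
Restrict δ ≤ 1. Then |x + 6| < 1 gives |x| < 7, so by the triangle inequality |x - 6| ≤ 7 + 6 = 13.
Hence |x^2 − 36| ≤ 13|x + 6|, which is < ε once |x + 6| < ε/13.
Take δ = min(1, ε/13). If 0 < |x + 6| < δ then both bounds hold and |x^2 − 36| ≤ 13|x + 6| < 13·(ε/13) = ε.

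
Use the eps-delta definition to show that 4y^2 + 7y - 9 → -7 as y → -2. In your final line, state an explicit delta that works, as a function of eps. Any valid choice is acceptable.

Suppose eps > 0. We want delta > 0 such that 0 < |y + 2| < delta implies |(4y^2 + 7y - 9) + 7| < eps.
(4y^2 + 7y - 9) + 7 = 4y^2 + 7y - 2 = (y + 2)(4y - 1).
So |(4y^2 + 7y - 9) + 7| = |y + 2|·|4y - 1|.
Assume first that |y + 2| < 1, so |y| < 3. Then |4y - 1| ≤ 4·3 + 1 = 13.
Hence |(4y^2 + 7y - 9) + 7| ≤ 13|y + 2| < eps provided |y + 2| < eps/13.
Take delta = min(1, eps/13). Then 0 < |y + 2| < delta gives both |y + 2| < 1 and |y + 2| < eps/13, so |(4y^2 + 7y - 9) + 7| < eps.

delta = min(1, eps/13)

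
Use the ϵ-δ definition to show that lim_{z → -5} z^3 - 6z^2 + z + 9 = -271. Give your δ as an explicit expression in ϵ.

Let ϵ > 0 be given. We want δ > 0 such that 0 < |z + 5| < δ implies |(z^3 - 6z^2 + z + 9) + 271| < ϵ.
(z^3 - 6z^2 + z + 9) + 271 = z^3 - 6z^2 + z + 280 = (z + 5)(z^2 - 11z + 56).
So |(z^3 - 6z^2 + z + 9) + 271| = |z + 5|·|z^2 - 11z + 56|.
Assume first that |z + 5| < 2, so |z| < 7. Then |z^2 - 11z + 56| ≤ 7^2 + 11·7 + 56 = 182.
Hence |(z^3 - 6z^2 + z + 9) + 271| ≤ 182|z + 5| < ϵ provided |z + 5| < ϵ/182.
Choosing δ = min(2, ϵ/182) ensures both conditions, hence |(z^3 - 6z^2 + z + 9) + 271| < ϵ.

δ = min(2, ϵ/182)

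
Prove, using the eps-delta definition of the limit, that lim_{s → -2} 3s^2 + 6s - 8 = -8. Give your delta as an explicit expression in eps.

Let eps > 0 be given. We want delta > 0 such that 0 < |s + 2| < delta implies |(3s^2 + 6s - 8) + 8| < eps.
(3s^2 + 6s - 8) + 8 = 3s^2 + 6s = (s + 2)(3s).
So |(3s^2 + 6s - 8) + 8| = |s + 2|·|3s|.
Require delta ≤ 2. Then |s + 2| < 2 gives |s| < 4, and by the triangle inequality |3s| ≤ 3·4 = 12.
Hence |(3s^2 + 6s - 8) + 8| ≤ 12|s + 2| < eps provided |s + 2| < eps/12.
Take delta = min(2, eps/12). Then 0 < |s + 2| < delta gives both |s + 2| < 2 and |s + 2| < eps/12, so |(3s^2 + 6s - 8) + 8| < eps.

delta = min(2, eps/12)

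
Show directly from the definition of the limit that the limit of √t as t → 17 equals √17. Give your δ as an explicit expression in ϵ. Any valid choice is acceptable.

Fix ϵ > 0. We want δ > 0 such that 0 < |t − 17| < δ implies |√t − √17| < ϵ.
Multiplying by the conjugate, |√t − √17| = |t − 17|/(√t + √17).
Restrict δ ≤ 17 so that |t − 17| < 17 forces t > 0, and then √t + √17 > √17.
Hence |√t − √17| < |t − 17|/√17, which is < ϵ once |t − 17| < √17·ϵ.
Take δ = min(17, √17·ϵ). If 0 < |t − 17| < δ then t > 0 and |√t − √17| < |t − 17|/√17 < ϵ.

δ = min(17, √17·ϵ)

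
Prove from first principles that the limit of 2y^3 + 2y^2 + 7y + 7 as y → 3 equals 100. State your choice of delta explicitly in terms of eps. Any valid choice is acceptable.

delta = min(1, eps/95)

Suppose eps > 0. We want delta > 0 such that 0 < |y − 3| < delta implies |(2y^3 + 2y^2 + 7y + 7) − 100| < eps.
(2y^3 + 2y^2 + 7y + 7) − 100 = 2y^3 + 2y^2 + 7y - 93 = (y − 3)(2y^2 + 8y + 31).
So |(2y^3 + 2y^2 + 7y + 7) − 100| = |y − 3|·|2y^2 + 8y + 31|.
Require delta ≤ 1. Then |y − 3| < 1 gives |y| < 4, and by the triangle inequality |2y^2 + 8y + 31| ≤ 2·4^2 + 8·4 + 31 = 95.
Hence |(2y^3 + 2y^2 + 7y + 7) − 100| ≤ 95|y − 3| < eps provided |y − 3| < eps/95.
Take delta = min(1, eps/95). Then 0 < |y − 3| < delta gives both |y − 3| < 1 and |y − 3| < eps/95, so |(2y^3 + 2y^2 + 7y + 7) − 100| < eps.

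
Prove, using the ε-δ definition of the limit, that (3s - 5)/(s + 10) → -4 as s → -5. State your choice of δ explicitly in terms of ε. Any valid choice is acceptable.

Let ε > 0 be given. We want δ > 0 with 0 < |s + 5| < δ ⇒ |(3s - 5)/(s + 10) + 4| < ε.
Combining over a common denominator, (3s - 5)/(s + 10) + 4 = [(3s - 5)·5 − (-20)·(s + 10)] / [5·(s + 10)] = 35(s + 5) / (5(s + 10)).
So |(3s - 5)/(s + 10) + 4| = 35|s + 5| / (5·|s + 10|).
Restrict δ ≤ 5/2. Then |s + 5| < 5/2 gives |s + 10| = |(s + 5) + 5| ≥ 5 − 5/2 = 5/2.
Hence |(3s - 5)/(s + 10) + 4| < 35|s + 5|/(5·(5/2)) = (14/5)|s + 5|, which is < ε once |s + 5| < (5/14)ε.
Take δ = min(5/2, (5/14)ε). Then 0 < |s + 5| < δ forces both bounds, so |(3s - 5)/(s + 10) + 4| < ε.

δ = min(5/2, (5/14)ε)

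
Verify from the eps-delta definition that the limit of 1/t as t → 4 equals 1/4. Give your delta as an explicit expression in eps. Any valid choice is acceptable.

delta = min(2, 8eps)

Suppose eps > 0. We seek delta > 0 such that 0 < |t − 4| < delta implies |1/t − (1/4)| < eps.
|1/t − (1/4)| = |4 − t|/(4·|t|) = |t − 4|/(4|t|).
Restrict delta ≤ 2. Then |t − 4| < 2 gives |t| > 2, so 4|t| > 8.
Then |1/t − (1/4)| < |t − 4|/8, which is < eps when |t − 4| < 8eps.
Take delta = min(2, 8eps). Then 0 < |t − 4| < delta gives both |t − 4| < 2 and |t − 4| < 8eps, so |1/t − (1/4)| < eps.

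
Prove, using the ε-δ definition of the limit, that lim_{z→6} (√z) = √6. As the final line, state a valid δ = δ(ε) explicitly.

δ = min(6, √6·ε)

Suppose ε > 0. We want δ > 0 such that 0 < |z − 6| < δ implies |√z − √6| < ε.
Multiplying by the conjugate, |√z − √6| = |z − 6|/(√z + √6).
Restrict δ ≤ 6 so that |z − 6| < 6 forces z > 0, and then √z + √6 > √6.
Hence |√z − √6| < |z − 6|/√6, which is < ε once |z − 6| < √6·ε.
Take δ = min(6, √6·ε). If 0 < |z − 6| < δ then z > 0 and |√z − √6| < |z − 6|/√6 < ε.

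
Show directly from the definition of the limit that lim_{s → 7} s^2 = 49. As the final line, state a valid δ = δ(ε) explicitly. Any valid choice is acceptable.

δ = min(1, ε/15)

Fix ε > 0. We seek δ > 0 with 0 < |s − 7| < δ ⇒ |s^2 − 49| < ε.
Factor: s^2 − 49 = (s − 7)(s + 7), so |s^2 − 49| = |s − 7|·|s + 7|.
Impose δ ≤ 1 so that |s| < 8; then |s + 7| ≤ 15.
Hence |s^2 − 49| ≤ 15|s − 7|, which is < ε once |s − 7| < ε/15.
Take δ = min(1, ε/15). If 0 < |s − 7| < δ then both bounds hold and |s^2 − 49| ≤ 15|s − 7| < 15·(ε/15) = ε.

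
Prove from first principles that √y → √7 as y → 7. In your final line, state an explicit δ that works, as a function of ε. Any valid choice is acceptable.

Fix ε > 0. We want δ > 0 such that 0 < |y − 7| < δ implies |√y − √7| < ε.
Rationalise: √y − √7 = (y − 7)/(√y + √7), so |√y − √7| = |y − 7|/(√y + √7).
Restrict δ ≤ 7 so that |y − 7| < 7 forces y > 0, and then √y + √7 > √7.
Hence |√y − √7| < |y − 7|/√7, which is < ε once |y − 7| < √7·ε.
Take δ = min(7, √7·ε). If 0 < |y − 7| < δ then y > 0 and |√y − √7| < |y − 7|/√7 < ε.

δ = min(7, √7·ε)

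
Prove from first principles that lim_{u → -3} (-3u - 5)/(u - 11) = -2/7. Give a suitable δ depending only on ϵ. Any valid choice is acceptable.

Suppose ϵ > 0. We want δ > 0 with 0 < |u + 3| < δ ⇒ |(-3u - 5)/(u - 11) + 2/7| < ϵ.
Combining over a common denominator, (-3u - 5)/(u - 11) + 2/7 = [(-3u - 5)·(-14) − 4·(u - 11)] / [(-14)·(u - 11)] = 38(u + 3) / ((-14)(u - 11)).
So |(-3u - 5)/(u - 11) + 2/7| = 38|u + 3| / (14·|u − 11|).
Require δ ≤ 7, so |u − 11| ≥ |-14| − |u + 3| > 14 − 7 = 7.
Hence |(-3u - 5)/(u - 11) + 2/7| < 38|u + 3|/(14·7) = (19/49)|u + 3|, which is < ϵ once |u + 3| < (49/19)ϵ.
Take δ = min(7, (49/19)ϵ). Then 0 < |u + 3| < δ forces both bounds, so |(-3u - 5)/(u - 11) + 2/7| < ϵ.

δ = min(7, (49/19)ϵ)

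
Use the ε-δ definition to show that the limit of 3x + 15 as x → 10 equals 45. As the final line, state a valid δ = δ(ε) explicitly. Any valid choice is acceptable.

Let ε > 0. We need δ > 0 so that 0 < |x − 10| < δ implies |(3x + 15) − 45| < ε.
|(3x + 15) − 45| = |3x - 30| = 3|x − 10|.
Thus it suffices that |x − 10| < ε/3.
Take δ = ε/3. If 0 < |x − 10| < δ then |(3x + 15) − 45| = 3|x − 10| < 3·(ε/3) = ε.

δ = ε/3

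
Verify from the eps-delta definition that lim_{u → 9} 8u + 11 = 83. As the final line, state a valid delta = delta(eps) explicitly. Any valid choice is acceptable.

delta = eps/8

Suppose eps > 0. We need delta > 0 so that 0 < |u − 9| < delta implies |(8u + 11) − 83| < eps.
Since (8u + 11) − 83 = 8(u − 9), we have |(8u + 11) − 83| = 8|u − 9|.
Thus it suffices that |u − 9| < eps/8.
Take delta = eps/8. If 0 < |u − 9| < delta then |(8u + 11) − 83| = 8|u − 9| < 8·(eps/8) = eps.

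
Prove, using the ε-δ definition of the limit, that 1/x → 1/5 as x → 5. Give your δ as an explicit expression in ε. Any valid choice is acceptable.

Let ε > 0 be given. We seek δ > 0 such that 0 < |x − 5| < δ implies |1/x − (1/5)| < ε.
|1/x − (1/5)| = |5 − x|/(5·|x|) = |x − 5|/(5|x|).
Restrict δ ≤ 5/2. Then |x − 5| < 5/2 gives |x| > 5/2, so 5|x| > 25/2.
Then |1/x − (1/5)| < |x − 5|/(25/2), which is < ε when |x − 5| < (25/2)ε.
Take δ = min(5/2, (25/2)ε). Then 0 < |x − 5| < δ gives both |x − 5| < 5/2 and |x − 5| < (25/2)ε, so |1/x − (1/5)| < ε.

δ = min(5/2, (25/2)ε)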